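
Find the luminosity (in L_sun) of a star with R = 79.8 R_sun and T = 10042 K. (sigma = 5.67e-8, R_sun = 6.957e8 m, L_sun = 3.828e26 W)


R = 79.8 * 6.957e8 m = 5.551686e+10 m. L = 4*pi*R^2*sigma*T^4 = 4*pi*(5.551686e+10)^2 * 5.67e-8 * 10042^4 = 2.233179233e+31 W. L/L_sun = 2.233179233e+31 / 3.828e26 = 58338.0155

58338.0155 L_sun


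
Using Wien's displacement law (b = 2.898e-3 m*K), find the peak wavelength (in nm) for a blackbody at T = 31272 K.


lam_max = b / T = 2.898e-3 / 31272 = 9.267e-08 m = 92.6708 nm

92.6708 nm


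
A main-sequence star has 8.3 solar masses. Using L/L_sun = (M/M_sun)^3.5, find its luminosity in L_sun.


L/L_sun = (M/M_sun)^3.5 = 8.3^3.5 = 1647.3024

1647.3024 L_sun


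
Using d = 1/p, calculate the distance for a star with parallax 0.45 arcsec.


d = 1/p = 1/0.45 = 2.2222

2.2222 pc


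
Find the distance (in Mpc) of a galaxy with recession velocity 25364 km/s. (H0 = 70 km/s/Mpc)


d = v / H0 = 25364 / 70 = 362.3429

362.3429 Mpc


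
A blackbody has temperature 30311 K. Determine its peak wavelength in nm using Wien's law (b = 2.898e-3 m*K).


lam_max = b / T = 2.898e-3 / 30311 = 9.561e-08 m = 95.6089 nm

95.6089 nm


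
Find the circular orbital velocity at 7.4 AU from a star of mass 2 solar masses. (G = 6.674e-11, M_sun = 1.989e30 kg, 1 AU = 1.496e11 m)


v = sqrt(GM/r) = sqrt(6.674e-11 * 3.978e+30 / 1.107e+12) = 15486.1633

15486.1633 m/s


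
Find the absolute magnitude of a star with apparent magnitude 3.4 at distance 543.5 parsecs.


M = m - 5*log10(d) + 5 = 3.4 - 5*log10(543.5) + 5 = -5.276

-5.276


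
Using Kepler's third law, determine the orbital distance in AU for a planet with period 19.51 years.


a = P^(2/3) = 19.51^(2/3) = 7.2472

7.2472 AU


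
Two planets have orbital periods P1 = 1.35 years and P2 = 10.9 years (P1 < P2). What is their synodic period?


1/P_syn = |1/P1 - 1/P2| = |1/1.35 - 1/10.9| => P_syn = 1.5408

1.5408 years


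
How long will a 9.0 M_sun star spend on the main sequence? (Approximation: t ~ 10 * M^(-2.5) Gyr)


t = 10 * M^(-2.5) = 10 * 9.0^(-2.5) = 0.0412

0.0412 Gyr


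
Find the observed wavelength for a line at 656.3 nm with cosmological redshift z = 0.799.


lam_obs = lam_emit * (1 + z) = 656.3 * (1 + 0.799) = 1180.6837

1180.6837 nm


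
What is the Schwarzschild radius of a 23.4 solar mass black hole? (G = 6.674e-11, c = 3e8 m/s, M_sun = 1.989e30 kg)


M = 23.4 * 1.989e30 kg = 4.65426e+31 kg. rs = 2GM/c^2 = 2 * 6.674e-11 * 4.65426e+31 / (3e8)^2 = 69027.8472

69027.8472 m


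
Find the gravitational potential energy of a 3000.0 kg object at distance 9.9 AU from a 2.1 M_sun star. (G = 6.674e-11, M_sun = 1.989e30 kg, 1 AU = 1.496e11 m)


M = 2.1 * 1.989e30 kg = 4.1769e+30 kg; r = 9.9 AU * 1.496e11 m/AU = 1.48104e+12 m. U = -GM*m/r = -(6.674e-11 * 4.1769e+30 * 3000.0) / 1.48104e+12 = -5.647e+11

-5.647e+11 J


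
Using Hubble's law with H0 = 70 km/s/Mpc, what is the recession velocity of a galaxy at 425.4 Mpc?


v = H0 * d = 70 * 425.4 = 29778.0

29778.0 km/s


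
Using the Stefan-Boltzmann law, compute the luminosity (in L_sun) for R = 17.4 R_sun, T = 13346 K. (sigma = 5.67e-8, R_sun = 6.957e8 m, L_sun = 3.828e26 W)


R = 17.4 * 6.957e8 m = 1.210518e+10 m. L = 4*pi*R^2*sigma*T^4 = 4*pi*(1.210518e+10)^2 * 5.67e-8 * 13346^4 = 3.312378128e+30 W. L/L_sun = 3.312378128e+30 / 3.828e26 = 8653.0254

8653.0254 L_sun


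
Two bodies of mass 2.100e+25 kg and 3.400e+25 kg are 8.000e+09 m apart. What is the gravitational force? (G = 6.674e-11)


F = G*m1*m2/r^2 = 6.674e-11 * 2.100e+25 * 3.400e+25 / (8.000e+09)^2 = 6.674e-11 * 7.140e+50 / 6.400e+19 = 7.446e+20

7.446e+20 N


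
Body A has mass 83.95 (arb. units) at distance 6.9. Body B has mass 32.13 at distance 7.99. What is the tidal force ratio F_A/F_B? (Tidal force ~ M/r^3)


Ratio = (M1/r1^3) / (M2/r2^3) = (83.95/6.9^3) / (32.13/7.99^3) = 4.057

4.057


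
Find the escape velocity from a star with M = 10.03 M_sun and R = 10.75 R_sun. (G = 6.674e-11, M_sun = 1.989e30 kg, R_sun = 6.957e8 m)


M = 10.03 * 1.989e30 kg = 1.994967e+31 kg; R = 10.75 * 6.957e8 m = 7.478775e+09 m. v_esc = sqrt(2GM/R) = sqrt(2 * 6.674e-11 * 1.994967e+31 / 7.478775e+09) = 596706.4376

596706.4376 m/s


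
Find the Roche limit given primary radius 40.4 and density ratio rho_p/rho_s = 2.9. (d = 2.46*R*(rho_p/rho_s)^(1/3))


d_Roche = 2.46 * 40.4 * 2.9^(1/3) = 141.7259

141.7259


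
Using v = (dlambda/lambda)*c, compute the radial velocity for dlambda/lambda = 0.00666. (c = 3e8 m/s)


v = (dlambda/lambda) * c = 0.00666 * 3e8 = 1.998e+06

1.998e+06 m/s


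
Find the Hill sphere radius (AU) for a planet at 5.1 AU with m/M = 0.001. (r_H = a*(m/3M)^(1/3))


r_H = a * (m/3M)^(1/3) = 5.1 * (0.001/3)^(1/3) = 0.3536

0.3536 AU


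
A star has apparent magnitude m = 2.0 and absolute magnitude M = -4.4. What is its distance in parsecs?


d = 10^((m - M + 5)/5) = 10^((2.0 - -4.4 + 5)/5) = 190.5461

190.5461 pc


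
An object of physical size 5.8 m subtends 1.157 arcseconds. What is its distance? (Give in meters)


D = size / theta_rad, theta_rad = 1.157 * pi/(180*3600) = 5.609e-06, D = 1.034e+06

1.034e+06 m


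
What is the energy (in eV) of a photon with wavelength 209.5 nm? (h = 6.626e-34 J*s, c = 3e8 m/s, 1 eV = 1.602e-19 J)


E = hc/lambda = 6.626e-34 * 3e8 / 2.095e-07 = 9.488e-19 J = 5.9228 eV

5.9228 eV


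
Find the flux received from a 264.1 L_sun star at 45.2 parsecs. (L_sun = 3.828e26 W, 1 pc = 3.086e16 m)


F = L / (4*pi*d^2) = 1.011e+29 / (4*pi*(1.395e+18)^2) = 4.135e-09

4.135e-09 W/m^2


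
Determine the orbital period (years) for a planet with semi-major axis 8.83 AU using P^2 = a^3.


P = a^(3/2) = 8.83^1.5 = 26.2386

26.2386 years


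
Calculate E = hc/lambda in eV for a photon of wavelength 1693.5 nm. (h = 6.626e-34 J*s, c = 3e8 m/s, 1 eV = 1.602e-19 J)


E = hc/lambda = 6.626e-34 * 3e8 / 1.694e-06 = 1.174e-19 J = 0.7327 eV

0.7327 eV


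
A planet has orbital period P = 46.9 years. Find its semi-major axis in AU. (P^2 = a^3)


a = P^(2/3) = 46.9^(2/3) = 13.0051

13.0051 AU


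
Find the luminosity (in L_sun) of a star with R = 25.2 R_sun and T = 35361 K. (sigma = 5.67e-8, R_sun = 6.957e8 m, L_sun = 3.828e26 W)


R = 25.2 * 6.957e8 m = 1.753164e+10 m. L = 4*pi*R^2*sigma*T^4 = 4*pi*(1.753164e+10)^2 * 5.67e-8 * 35361^4 = 3.424018986e+32 W. L/L_sun = 3.424018986e+32 / 3.828e26 = 894466.8198

894466.8198 L_sun


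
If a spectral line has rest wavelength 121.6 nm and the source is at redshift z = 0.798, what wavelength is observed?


lam_obs = lam_emit * (1 + z) = 121.6 * (1 + 0.798) = 218.6368

218.6368 nm


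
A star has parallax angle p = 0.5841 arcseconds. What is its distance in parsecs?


d = 1/p = 1/0.5841 = 1.712

1.712 pc


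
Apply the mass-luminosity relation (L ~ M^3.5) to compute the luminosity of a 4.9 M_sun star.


L/L_sun = (M/M_sun)^3.5 = 4.9^3.5 = 260.4272

260.4272 L_sun


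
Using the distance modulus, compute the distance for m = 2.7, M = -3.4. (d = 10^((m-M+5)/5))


d = 10^((m - M + 5)/5) = 10^((2.7 - -3.4 + 5)/5) = 165.9587

165.9587 pc


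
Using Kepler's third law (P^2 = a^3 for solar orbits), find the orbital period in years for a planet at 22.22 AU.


P = a^(3/2) = 22.22^1.5 = 104.7408

104.7408 years


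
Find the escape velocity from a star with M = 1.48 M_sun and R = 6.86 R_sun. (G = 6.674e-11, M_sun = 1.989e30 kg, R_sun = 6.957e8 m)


M = 1.48 * 1.989e30 kg = 2.94372e+30 kg; R = 6.86 * 6.957e8 m = 4.772502e+09 m. v_esc = sqrt(2GM/R) = sqrt(2 * 6.674e-11 * 2.94372e+30 / 4.772502e+09) = 286934.8431

286934.8431 m/s


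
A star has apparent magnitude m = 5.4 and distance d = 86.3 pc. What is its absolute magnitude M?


M = m - 5*log10(d) + 5 = 5.4 - 5*log10(86.3) + 5 = 0.7199

0.7199


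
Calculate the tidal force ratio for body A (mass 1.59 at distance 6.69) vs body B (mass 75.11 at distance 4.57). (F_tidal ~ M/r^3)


Ratio = (M1/r1^3) / (M2/r2^3) = (1.59/6.69^3) / (75.11/4.57^3) = 0.0067

0.0067


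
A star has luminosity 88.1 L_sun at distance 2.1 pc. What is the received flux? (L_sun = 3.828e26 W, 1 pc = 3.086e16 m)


F = L / (4*pi*d^2) = 3.372e+28 / (4*pi*(6.481e+16)^2) = 6.390e-07

6.390e-07 W/m^2


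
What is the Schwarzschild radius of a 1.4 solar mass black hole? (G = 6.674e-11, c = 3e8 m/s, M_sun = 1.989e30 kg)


M = 1.4 * 1.989e30 kg = 2.7846e+30 kg. rs = 2GM/c^2 = 2 * 6.674e-11 * 2.7846e+30 / (3e8)^2 = 4129.8712

4129.8712 m


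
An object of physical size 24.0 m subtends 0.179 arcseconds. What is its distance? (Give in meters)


D = size / theta_rad, theta_rad = 0.179 * pi/(180*3600) = 8.678e-07, D = 2.766e+07

2.766e+07 m


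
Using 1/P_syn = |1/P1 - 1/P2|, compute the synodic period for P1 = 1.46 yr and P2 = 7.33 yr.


1/P_syn = |1/P1 - 1/P2| = |1/1.46 - 1/7.33| => P_syn = 1.8231

1.8231 years


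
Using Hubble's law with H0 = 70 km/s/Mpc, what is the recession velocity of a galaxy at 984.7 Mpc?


v = H0 * d = 70 * 984.7 = 68929.0

68929.0 km/s


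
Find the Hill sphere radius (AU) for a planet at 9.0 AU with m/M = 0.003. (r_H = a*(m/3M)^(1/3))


r_H = a * (m/3M)^(1/3) = 9.0 * (0.003/3)^(1/3) = 0.9

0.9 AU


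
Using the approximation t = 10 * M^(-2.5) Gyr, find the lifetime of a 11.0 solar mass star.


t = 10 * M^(-2.5) = 10 * 11.0^(-2.5) = 0.0249

0.0249 Gyr


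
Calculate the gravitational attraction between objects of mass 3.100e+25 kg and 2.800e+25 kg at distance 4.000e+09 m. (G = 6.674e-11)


F = G*m1*m2/r^2 = 6.674e-11 * 3.100e+25 * 2.800e+25 / (4.000e+09)^2 = 6.674e-11 * 8.680e+50 / 1.600e+19 = 3.621e+21

3.621e+21 N


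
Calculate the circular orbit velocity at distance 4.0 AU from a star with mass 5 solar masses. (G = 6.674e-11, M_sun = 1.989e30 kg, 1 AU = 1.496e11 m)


v = sqrt(GM/r) = sqrt(6.674e-11 * 9.945e+30 / 5.984e+11) = 33304.2534

33304.2534 m/s


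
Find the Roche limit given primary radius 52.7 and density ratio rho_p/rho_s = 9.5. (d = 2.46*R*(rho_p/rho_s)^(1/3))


d_Roche = 2.46 * 52.7 * 9.5^(1/3) = 274.5703

274.5703


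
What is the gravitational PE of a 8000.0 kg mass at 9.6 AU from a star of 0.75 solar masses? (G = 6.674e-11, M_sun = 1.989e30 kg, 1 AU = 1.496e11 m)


M = 0.75 * 1.989e30 kg = 1.49175e+30 kg; r = 9.6 AU * 1.496e11 m/AU = 1.43616e+12 m. U = -GM*m/r = -(6.674e-11 * 1.49175e+30 * 8000.0) / 1.43616e+12 = -5.546e+11

-5.546e+11 J


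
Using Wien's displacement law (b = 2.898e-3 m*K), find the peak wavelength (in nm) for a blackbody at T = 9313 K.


lam_max = b / T = 2.898e-3 / 9313 = 3.112e-07 m = 311.1779 nm

311.1779 nm


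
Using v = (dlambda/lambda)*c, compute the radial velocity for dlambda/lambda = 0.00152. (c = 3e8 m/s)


v = (dlambda/lambda) * c = 0.00152 * 3e8 = 456000.0

456000.0 m/s


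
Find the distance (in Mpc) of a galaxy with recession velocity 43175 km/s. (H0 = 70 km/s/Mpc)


d = v / H0 = 43175 / 70 = 616.7857

616.7857 Mpc


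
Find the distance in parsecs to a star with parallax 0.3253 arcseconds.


d = 1/p = 1/0.3253 = 3.0741

3.0741 pc


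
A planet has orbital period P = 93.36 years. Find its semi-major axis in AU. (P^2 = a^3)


a = P^(2/3) = 93.36^(2/3) = 20.5798

20.5798 AU


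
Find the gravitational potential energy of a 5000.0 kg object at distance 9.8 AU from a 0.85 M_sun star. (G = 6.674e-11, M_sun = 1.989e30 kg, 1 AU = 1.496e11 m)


M = 0.85 * 1.989e30 kg = 1.69065e+30 kg; r = 9.8 AU * 1.496e11 m/AU = 1.46608e+12 m. U = -GM*m/r = -(6.674e-11 * 1.69065e+30 * 5000.0) / 1.46608e+12 = -3.848e+11

-3.848e+11 J


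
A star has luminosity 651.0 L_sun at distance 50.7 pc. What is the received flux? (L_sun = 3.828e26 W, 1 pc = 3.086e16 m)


F = L / (4*pi*d^2) = 2.492e+29 / (4*pi*(1.565e+18)^2) = 8.101e-09

8.101e-09 W/m^2


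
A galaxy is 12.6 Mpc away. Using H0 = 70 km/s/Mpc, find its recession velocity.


v = H0 * d = 70 * 12.6 = 882.0

882.0 km/s


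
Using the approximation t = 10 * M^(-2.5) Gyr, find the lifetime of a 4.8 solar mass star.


t = 10 * M^(-2.5) = 10 * 4.8^(-2.5) = 0.1981

0.1981 Gyr


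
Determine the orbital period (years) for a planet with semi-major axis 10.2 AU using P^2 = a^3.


P = a^(3/2) = 10.2^1.5 = 32.5762

32.5762 years


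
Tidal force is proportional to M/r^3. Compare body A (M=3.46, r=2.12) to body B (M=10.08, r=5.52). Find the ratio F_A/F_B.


Ratio = (M1/r1^3) / (M2/r2^3) = (3.46/2.12^3) / (10.08/5.52^3) = 6.0593

6.0593


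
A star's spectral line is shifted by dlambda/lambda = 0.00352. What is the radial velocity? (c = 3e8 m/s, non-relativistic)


v = (dlambda/lambda) * c = 0.00352 * 3e8 = 1.056e+06

1.056e+06 m/s


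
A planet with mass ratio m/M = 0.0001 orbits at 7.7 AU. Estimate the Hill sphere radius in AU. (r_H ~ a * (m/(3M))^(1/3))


r_H = a * (m/3M)^(1/3) = 7.7 * (0.0001/3)^(1/3) = 0.2478

0.2478 AU


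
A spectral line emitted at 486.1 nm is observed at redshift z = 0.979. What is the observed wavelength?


lam_obs = lam_emit * (1 + z) = 486.1 * (1 + 0.979) = 961.9919

961.9919 nm


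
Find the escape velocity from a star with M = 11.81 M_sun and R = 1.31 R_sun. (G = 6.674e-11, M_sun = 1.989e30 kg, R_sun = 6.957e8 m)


M = 11.81 * 1.989e30 kg = 2.349009e+31 kg; R = 1.31 * 6.957e8 m = 9.11367e+08 m. v_esc = sqrt(2GM/R) = sqrt(2 * 6.674e-11 * 2.349009e+31 / 9.11367e+08) = 1.855e+06

1.855e+06 m/s


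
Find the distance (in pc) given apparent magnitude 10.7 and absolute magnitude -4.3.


d = 10^((m - M + 5)/5) = 10^((10.7 - -4.3 + 5)/5) = 10000.0

10000.0 pc


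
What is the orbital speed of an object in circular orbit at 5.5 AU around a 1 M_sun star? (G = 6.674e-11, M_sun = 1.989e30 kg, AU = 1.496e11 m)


v = sqrt(GM/r) = sqrt(6.674e-11 * 1.989e+30 / 8.228e+11) = 12701.7439

12701.7439 m/s


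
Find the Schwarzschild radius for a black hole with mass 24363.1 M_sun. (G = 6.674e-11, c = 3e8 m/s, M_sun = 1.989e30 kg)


M = 24363.1 * 1.989e30 kg = 4.84582059e+34 kg. rs = 2GM/c^2 = 2 * 6.674e-11 * 4.84582059e+34 / (3e8)^2 = 7.187e+07

7.187e+07 m


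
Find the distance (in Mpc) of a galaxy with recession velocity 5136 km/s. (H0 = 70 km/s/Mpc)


d = v / H0 = 5136 / 70 = 73.3714

73.3714 Mpc


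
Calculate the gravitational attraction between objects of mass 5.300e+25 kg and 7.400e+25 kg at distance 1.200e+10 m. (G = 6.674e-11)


F = G*m1*m2/r^2 = 6.674e-11 * 5.300e+25 * 7.400e+25 / (1.200e+10)^2 = 6.674e-11 * 3.922e+51 / 1.440e+20 = 1.818e+21

1.818e+21 N


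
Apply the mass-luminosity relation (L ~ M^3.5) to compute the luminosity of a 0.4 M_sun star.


L/L_sun = (M/M_sun)^3.5 = 0.4^3.5 = 0.0405

0.0405 L_sun


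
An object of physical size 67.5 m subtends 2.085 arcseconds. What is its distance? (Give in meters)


D = size / theta_rad, theta_rad = 2.085 * pi/(180*3600) = 1.011e-05, D = 6.678e+06

6.678e+06 m


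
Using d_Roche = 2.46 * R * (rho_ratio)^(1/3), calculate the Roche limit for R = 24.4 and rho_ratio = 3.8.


d_Roche = 2.46 * 24.4 * 3.8^(1/3) = 93.6669

93.6669


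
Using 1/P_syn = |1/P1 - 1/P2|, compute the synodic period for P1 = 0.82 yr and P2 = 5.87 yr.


1/P_syn = |1/P1 - 1/P2| = |1/0.82 - 1/5.87| => P_syn = 0.9531

0.9531 years


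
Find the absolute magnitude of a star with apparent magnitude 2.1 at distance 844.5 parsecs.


M = m - 5*log10(d) + 5 = 2.1 - 5*log10(844.5) + 5 = -7.533

-7.533


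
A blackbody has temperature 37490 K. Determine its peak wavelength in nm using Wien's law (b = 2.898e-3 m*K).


lam_max = b / T = 2.898e-3 / 37490 = 7.730e-08 m = 77.3006 nm

77.3006 nm


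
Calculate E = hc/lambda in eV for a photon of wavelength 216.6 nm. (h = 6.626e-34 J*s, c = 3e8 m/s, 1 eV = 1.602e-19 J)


E = hc/lambda = 6.626e-34 * 3e8 / 2.166e-07 = 9.177e-19 J = 5.7286 eV

5.7286 eV


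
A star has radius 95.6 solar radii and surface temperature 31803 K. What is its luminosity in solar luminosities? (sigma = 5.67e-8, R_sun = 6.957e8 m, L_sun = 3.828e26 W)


R = 95.6 * 6.957e8 m = 6.650892e+10 m. L = 4*pi*R^2*sigma*T^4 = 4*pi*(6.650892e+10)^2 * 5.67e-8 * 31803^4 = 3.224222996e+33 W. L/L_sun = 3.224222996e+33 / 3.828e26 = 8.423e+06

8.423e+06 L_sun


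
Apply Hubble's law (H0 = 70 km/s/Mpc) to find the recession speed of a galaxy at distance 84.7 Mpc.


v = H0 * d = 70 * 84.7 = 5929.0

5929.0 km/s


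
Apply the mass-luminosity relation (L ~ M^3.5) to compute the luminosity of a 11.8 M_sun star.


L/L_sun = (M/M_sun)^3.5 = 11.8^3.5 = 5644.0003

5644.0003 L_sun


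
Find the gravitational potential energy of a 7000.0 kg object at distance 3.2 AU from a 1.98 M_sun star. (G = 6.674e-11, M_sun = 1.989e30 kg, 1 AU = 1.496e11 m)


M = 1.98 * 1.989e30 kg = 3.93822e+30 kg; r = 3.2 AU * 1.496e11 m/AU = 4.7872e+11 m. U = -GM*m/r = -(6.674e-11 * 3.93822e+30 * 7000.0) / 4.7872e+11 = -3.843e+12

-3.843e+12 J


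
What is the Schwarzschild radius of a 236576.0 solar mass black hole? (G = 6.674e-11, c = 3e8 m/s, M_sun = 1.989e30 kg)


M = 236576.0 * 1.989e30 kg = 4.70549664e+35 kg. rs = 2GM/c^2 = 2 * 6.674e-11 * 4.70549664e+35 / (3e8)^2 = 6.979e+08

6.979e+08 m


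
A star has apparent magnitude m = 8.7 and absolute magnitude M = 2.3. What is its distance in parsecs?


d = 10^((m - M + 5)/5) = 10^((8.7 - 2.3 + 5)/5) = 190.5461

190.5461 pc


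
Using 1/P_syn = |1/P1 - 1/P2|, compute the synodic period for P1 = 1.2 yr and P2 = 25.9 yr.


1/P_syn = |1/P1 - 1/P2| = |1/1.2 - 1/25.9| => P_syn = 1.2583

1.2583 years


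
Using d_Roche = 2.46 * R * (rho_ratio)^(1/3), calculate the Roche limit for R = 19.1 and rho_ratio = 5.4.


d_Roche = 2.46 * 19.1 * 5.4^(1/3) = 82.4327

82.4327


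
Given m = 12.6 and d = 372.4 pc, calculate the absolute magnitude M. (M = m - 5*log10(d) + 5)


M = m - 5*log10(d) + 5 = 12.6 - 5*log10(372.4) + 5 = 4.745

4.745


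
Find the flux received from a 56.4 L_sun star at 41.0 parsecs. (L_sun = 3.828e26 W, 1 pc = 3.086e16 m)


F = L / (4*pi*d^2) = 2.159e+28 / (4*pi*(1.265e+18)^2) = 1.073e-09

1.073e-09 W/m^2


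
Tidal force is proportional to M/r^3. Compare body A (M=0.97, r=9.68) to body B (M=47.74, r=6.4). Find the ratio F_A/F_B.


Ratio = (M1/r1^3) / (M2/r2^3) = (0.97/9.68^3) / (47.74/6.4^3) = 0.0059

0.0059


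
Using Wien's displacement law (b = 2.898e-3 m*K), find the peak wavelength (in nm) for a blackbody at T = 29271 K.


lam_max = b / T = 2.898e-3 / 29271 = 9.901e-08 m = 99.0058 nm

99.0058 nm


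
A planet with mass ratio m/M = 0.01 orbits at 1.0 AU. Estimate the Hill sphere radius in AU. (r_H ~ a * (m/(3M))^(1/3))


r_H = a * (m/3M)^(1/3) = 1.0 * (0.01/3)^(1/3) = 0.1494

0.1494 AU


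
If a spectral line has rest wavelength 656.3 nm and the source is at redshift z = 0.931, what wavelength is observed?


lam_obs = lam_emit * (1 + z) = 656.3 * (1 + 0.931) = 1267.3153

1267.3153 nm


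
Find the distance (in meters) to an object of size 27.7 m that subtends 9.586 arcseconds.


D = size / theta_rad, theta_rad = 9.586 * pi/(180*3600) = 4.647e-05, D = 596029.1188

596029.1188 m


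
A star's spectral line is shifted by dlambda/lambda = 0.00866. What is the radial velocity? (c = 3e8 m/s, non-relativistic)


v = (dlambda/lambda) * c = 0.00866 * 3e8 = 2.598e+06

2.598e+06 m/s


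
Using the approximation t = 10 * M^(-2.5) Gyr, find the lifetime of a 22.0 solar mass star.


t = 10 * M^(-2.5) = 10 * 22.0^(-2.5) = 0.0044

0.0044 Gyr


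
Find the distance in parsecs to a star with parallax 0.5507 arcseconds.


d = 1/p = 1/0.5507 = 1.8159

1.8159 pc


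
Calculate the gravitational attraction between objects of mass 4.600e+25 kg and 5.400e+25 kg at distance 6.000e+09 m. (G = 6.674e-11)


F = G*m1*m2/r^2 = 6.674e-11 * 4.600e+25 * 5.400e+25 / (6.000e+09)^2 = 6.674e-11 * 2.484e+51 / 3.600e+19 = 4.605e+21

4.605e+21 N


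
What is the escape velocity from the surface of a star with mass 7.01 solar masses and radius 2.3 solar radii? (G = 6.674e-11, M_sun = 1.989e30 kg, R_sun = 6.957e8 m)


M = 7.01 * 1.989e30 kg = 1.394289e+31 kg; R = 2.3 * 6.957e8 m = 1.60011e+09 m. v_esc = sqrt(2GM/R) = sqrt(2 * 6.674e-11 * 1.394289e+31 / 1.60011e+09) = 1.078e+06

1.078e+06 m/s


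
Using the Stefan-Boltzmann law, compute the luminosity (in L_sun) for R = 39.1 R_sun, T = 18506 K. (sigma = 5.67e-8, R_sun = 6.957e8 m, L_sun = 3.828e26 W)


R = 39.1 * 6.957e8 m = 2.720187e+10 m. L = 4*pi*R^2*sigma*T^4 = 4*pi*(2.720187e+10)^2 * 5.67e-8 * 18506^4 = 6.183589852e+31 W. L/L_sun = 6.183589852e+31 / 3.828e26 = 161535.785

161535.785 L_sun


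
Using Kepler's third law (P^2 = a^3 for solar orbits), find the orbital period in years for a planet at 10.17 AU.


P = a^(3/2) = 10.17^1.5 = 32.4326

32.4326 years


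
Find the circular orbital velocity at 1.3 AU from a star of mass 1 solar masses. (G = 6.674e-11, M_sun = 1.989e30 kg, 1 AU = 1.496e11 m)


v = sqrt(GM/r) = sqrt(6.674e-11 * 1.989e+30 / 1.945e+11) = 26126.0059

26126.0059 m/s


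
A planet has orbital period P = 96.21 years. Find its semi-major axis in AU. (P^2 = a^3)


a = P^(2/3) = 96.21^(2/3) = 20.9965

20.9965 AU


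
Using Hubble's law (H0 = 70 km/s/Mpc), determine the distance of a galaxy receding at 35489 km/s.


d = v / H0 = 35489 / 70 = 506.9857

506.9857 Mpc


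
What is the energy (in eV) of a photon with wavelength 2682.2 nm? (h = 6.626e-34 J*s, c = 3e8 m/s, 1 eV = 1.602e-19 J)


E = hc/lambda = 6.626e-34 * 3e8 / 2.682e-06 = 7.411e-20 J = 0.4626 eV

0.4626 eV


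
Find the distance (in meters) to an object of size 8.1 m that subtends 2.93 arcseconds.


D = size / theta_rad, theta_rad = 2.93 * pi/(180*3600) = 1.421e-05, D = 570220.1128

570220.1128 m


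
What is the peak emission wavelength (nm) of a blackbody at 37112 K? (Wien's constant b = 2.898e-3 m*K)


lam_max = b / T = 2.898e-3 / 37112 = 7.809e-08 m = 78.0879 nm

78.0879 nm


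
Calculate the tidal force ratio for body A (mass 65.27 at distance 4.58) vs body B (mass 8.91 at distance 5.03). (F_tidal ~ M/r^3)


Ratio = (M1/r1^3) / (M2/r2^3) = (65.27/4.58^3) / (8.91/5.03^3) = 9.7038

9.7038


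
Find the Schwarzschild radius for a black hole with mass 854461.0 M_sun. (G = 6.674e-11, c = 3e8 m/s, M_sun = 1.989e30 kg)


M = 854461.0 * 1.989e30 kg = 1.699522929e+36 kg. rs = 2GM/c^2 = 2 * 6.674e-11 * 1.699522929e+36 / (3e8)^2 = 2.521e+09

2.521e+09 m


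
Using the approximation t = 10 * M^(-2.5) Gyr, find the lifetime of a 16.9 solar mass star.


t = 10 * M^(-2.5) = 10 * 16.9^(-2.5) = 0.0085

0.0085 Gyr


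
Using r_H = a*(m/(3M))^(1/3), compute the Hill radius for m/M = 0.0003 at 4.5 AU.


r_H = a * (m/3M)^(1/3) = 4.5 * (0.0003/3)^(1/3) = 0.2089

0.2089 AU


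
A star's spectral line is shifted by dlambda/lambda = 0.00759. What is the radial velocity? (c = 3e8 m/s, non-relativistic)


v = (dlambda/lambda) * c = 0.00759 * 3e8 = 2.277e+06

2.277e+06 m/s


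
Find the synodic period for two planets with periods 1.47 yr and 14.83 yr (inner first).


1/P_syn = |1/P1 - 1/P2| = |1/1.47 - 1/14.83| => P_syn = 1.6317

1.6317 years


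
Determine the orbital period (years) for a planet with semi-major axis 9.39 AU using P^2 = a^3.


P = a^(3/2) = 9.39^1.5 = 28.7739

28.7739 years


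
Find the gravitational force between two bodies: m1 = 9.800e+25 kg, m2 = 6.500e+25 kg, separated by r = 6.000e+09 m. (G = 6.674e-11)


F = G*m1*m2/r^2 = 6.674e-11 * 9.800e+25 * 6.500e+25 / (6.000e+09)^2 = 6.674e-11 * 6.370e+51 / 3.600e+19 = 1.181e+22

1.181e+22 N


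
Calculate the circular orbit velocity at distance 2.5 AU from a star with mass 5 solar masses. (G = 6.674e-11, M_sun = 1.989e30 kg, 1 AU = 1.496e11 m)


v = sqrt(GM/r) = sqrt(6.674e-11 * 9.945e+30 / 3.740e+11) = 42126.9186

42126.9186 m/s


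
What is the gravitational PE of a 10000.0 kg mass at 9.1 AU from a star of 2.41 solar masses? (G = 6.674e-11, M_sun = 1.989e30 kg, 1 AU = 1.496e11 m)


M = 2.41 * 1.989e30 kg = 4.79349e+30 kg; r = 9.1 AU * 1.496e11 m/AU = 1.36136e+12 m. U = -GM*m/r = -(6.674e-11 * 4.79349e+30 * 10000.0) / 1.36136e+12 = -2.350e+12

-2.350e+12 J


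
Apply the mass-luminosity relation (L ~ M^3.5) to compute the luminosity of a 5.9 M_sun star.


L/L_sun = (M/M_sun)^3.5 = 5.9^3.5 = 498.8639

498.8639 L_sun


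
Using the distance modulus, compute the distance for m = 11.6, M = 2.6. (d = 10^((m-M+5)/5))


d = 10^((m - M + 5)/5) = 10^((11.6 - 2.6 + 5)/5) = 630.9573

630.9573 pc


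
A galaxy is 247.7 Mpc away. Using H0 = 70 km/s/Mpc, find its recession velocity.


v = H0 * d = 70 * 247.7 = 17339.0

17339.0 km/s


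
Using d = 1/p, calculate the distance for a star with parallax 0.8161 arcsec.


d = 1/p = 1/0.8161 = 1.2253

1.2253 pc


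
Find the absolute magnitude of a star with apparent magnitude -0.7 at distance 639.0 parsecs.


M = m - 5*log10(d) + 5 = -0.7 - 5*log10(639.0) + 5 = -9.7275

-9.7275


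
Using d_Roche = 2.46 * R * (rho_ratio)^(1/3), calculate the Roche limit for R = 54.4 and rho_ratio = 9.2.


d_Roche = 2.46 * 54.4 * 9.2^(1/3) = 280.412

280.412


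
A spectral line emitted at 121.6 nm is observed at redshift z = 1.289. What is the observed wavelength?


lam_obs = lam_emit * (1 + z) = 121.6 * (1 + 1.289) = 278.3424

278.3424 nm


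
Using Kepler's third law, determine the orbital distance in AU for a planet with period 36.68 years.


a = P^(2/3) = 36.68^(2/3) = 11.0396

11.0396 AU


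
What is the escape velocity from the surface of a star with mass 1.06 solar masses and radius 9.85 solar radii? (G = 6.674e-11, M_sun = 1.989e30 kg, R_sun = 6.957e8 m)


M = 1.06 * 1.989e30 kg = 2.10834e+30 kg; R = 9.85 * 6.957e8 m = 6.852645e+09 m. v_esc = sqrt(2GM/R) = sqrt(2 * 6.674e-11 * 2.10834e+30 / 6.852645e+09) = 202651.259

202651.259 m/s


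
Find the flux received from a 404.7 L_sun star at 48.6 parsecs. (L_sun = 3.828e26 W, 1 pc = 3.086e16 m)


F = L / (4*pi*d^2) = 1.549e+29 / (4*pi*(1.500e+18)^2) = 5.481e-09

5.481e-09 W/m^2


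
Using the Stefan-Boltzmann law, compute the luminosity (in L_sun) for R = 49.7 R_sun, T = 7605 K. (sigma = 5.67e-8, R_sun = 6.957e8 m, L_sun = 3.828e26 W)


R = 49.7 * 6.957e8 m = 3.457629e+10 m. L = 4*pi*R^2*sigma*T^4 = 4*pi*(3.457629e+10)^2 * 5.67e-8 * 7605^4 = 2.849355128e+30 W. L/L_sun = 2.849355128e+30 / 3.828e26 = 7443.4564

7443.4564 L_sun


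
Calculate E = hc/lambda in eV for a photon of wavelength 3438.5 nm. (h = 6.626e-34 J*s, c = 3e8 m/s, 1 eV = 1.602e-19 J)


E = hc/lambda = 6.626e-34 * 3e8 / 3.439e-06 = 5.781e-20 J = 0.3609 eV

0.3609 eV


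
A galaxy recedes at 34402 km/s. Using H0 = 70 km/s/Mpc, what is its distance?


d = v / H0 = 34402 / 70 = 491.4571

491.4571 Mpc


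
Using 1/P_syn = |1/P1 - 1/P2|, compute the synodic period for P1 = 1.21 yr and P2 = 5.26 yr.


1/P_syn = |1/P1 - 1/P2| = |1/1.21 - 1/5.26| => P_syn = 1.5715

1.5715 years


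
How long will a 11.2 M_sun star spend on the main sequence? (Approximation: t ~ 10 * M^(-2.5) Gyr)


t = 10 * M^(-2.5) = 10 * 11.2^(-2.5) = 0.0238

0.0238 Gyr


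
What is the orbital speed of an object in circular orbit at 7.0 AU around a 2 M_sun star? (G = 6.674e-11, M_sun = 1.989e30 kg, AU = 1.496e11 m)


v = sqrt(GM/r) = sqrt(6.674e-11 * 3.978e+30 / 1.047e+12) = 15922.4786

15922.4786 m/s


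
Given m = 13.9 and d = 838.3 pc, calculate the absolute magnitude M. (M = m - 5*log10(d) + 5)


M = m - 5*log10(d) + 5 = 13.9 - 5*log10(838.3) + 5 = 4.283

4.283


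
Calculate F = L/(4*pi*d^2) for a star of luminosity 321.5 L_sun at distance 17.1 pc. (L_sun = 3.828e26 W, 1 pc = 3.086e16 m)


F = L / (4*pi*d^2) = 1.231e+29 / (4*pi*(5.277e+17)^2) = 3.517e-08

3.517e-08 W/m^2


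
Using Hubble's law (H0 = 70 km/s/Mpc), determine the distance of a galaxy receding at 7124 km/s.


d = v / H0 = 7124 / 70 = 101.7714

101.7714 Mpc


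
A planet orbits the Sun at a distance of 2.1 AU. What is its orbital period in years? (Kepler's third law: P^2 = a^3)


P = a^(3/2) = 2.1^1.5 = 3.0432

3.0432 years


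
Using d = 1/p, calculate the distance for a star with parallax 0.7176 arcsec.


d = 1/p = 1/0.7176 = 1.3935

1.3935 pc


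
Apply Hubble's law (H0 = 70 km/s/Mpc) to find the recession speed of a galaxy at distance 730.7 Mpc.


v = H0 * d = 70 * 730.7 = 51149.0

51149.0 km/s


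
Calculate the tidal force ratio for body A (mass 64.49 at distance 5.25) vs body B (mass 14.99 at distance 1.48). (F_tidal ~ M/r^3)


Ratio = (M1/r1^3) / (M2/r2^3) = (64.49/5.25^3) / (14.99/1.48^3) = 0.0964

0.0964


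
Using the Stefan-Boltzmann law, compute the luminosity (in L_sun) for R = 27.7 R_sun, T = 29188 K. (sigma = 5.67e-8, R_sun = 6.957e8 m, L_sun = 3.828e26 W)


R = 27.7 * 6.957e8 m = 1.927089e+10 m. L = 4*pi*R^2*sigma*T^4 = 4*pi*(1.927089e+10)^2 * 5.67e-8 * 29188^4 = 1.920497818e+32 W. L/L_sun = 1.920497818e+32 / 3.828e26 = 501697.4446

501697.4446 L_sun


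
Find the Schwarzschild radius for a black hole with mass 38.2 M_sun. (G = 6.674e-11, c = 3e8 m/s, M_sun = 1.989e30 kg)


M = 38.2 * 1.989e30 kg = 7.59798e+31 kg. rs = 2GM/c^2 = 2 * 6.674e-11 * 7.59798e+31 / (3e8)^2 = 112686.4856

112686.4856 m


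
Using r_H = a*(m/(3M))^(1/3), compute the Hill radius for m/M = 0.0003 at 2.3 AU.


r_H = a * (m/3M)^(1/3) = 2.3 * (0.0003/3)^(1/3) = 0.1068

0.1068 AU


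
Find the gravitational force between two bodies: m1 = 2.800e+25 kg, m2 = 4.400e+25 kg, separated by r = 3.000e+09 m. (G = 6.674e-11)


F = G*m1*m2/r^2 = 6.674e-11 * 2.800e+25 * 4.400e+25 / (3.000e+09)^2 = 6.674e-11 * 1.232e+51 / 9.000e+18 = 9.136e+21

9.136e+21 N


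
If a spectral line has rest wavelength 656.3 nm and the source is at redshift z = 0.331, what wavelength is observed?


lam_obs = lam_emit * (1 + z) = 656.3 * (1 + 0.331) = 873.5353

873.5353 nm


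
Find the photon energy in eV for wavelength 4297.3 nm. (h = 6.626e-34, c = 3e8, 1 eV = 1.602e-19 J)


E = hc/lambda = 6.626e-34 * 3e8 / 4.297e-06 = 4.626e-20 J = 0.2887 eV

0.2887 eV


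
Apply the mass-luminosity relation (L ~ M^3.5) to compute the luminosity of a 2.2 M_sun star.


L/L_sun = (M/M_sun)^3.5 = 2.2^3.5 = 15.7935

15.7935 L_sun


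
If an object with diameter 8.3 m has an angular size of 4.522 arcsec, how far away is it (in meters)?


D = size / theta_rad, theta_rad = 4.522 * pi/(180*3600) = 2.192e-05, D = 378593.0765

378593.0765 m


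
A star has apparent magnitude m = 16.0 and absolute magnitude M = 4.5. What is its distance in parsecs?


d = 10^((m - M + 5)/5) = 10^((16.0 - 4.5 + 5)/5) = 1995.2623

1995.2623 pc


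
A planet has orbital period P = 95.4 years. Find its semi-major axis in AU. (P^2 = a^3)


a = P^(2/3) = 95.4^(2/3) = 20.8785

20.8785 AU


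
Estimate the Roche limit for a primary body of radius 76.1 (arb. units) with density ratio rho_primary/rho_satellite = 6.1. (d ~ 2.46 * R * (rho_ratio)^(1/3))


d_Roche = 2.46 * 76.1 * 6.1^(1/3) = 342.0553

342.0553


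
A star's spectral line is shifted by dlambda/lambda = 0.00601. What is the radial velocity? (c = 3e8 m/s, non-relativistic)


v = (dlambda/lambda) * c = 0.00601 * 3e8 = 1.803e+06

1.803e+06 m/s


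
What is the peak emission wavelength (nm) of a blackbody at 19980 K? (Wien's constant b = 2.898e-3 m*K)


lam_max = b / T = 2.898e-3 / 19980 = 1.450e-07 m = 145.045 nm

145.045 nm


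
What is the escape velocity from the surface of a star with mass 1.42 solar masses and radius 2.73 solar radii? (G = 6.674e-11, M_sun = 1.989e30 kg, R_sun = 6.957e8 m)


M = 1.42 * 1.989e30 kg = 2.82438e+30 kg; R = 2.73 * 6.957e8 m = 1.899261e+09 m. v_esc = sqrt(2GM/R) = sqrt(2 * 6.674e-11 * 2.82438e+30 / 1.899261e+09) = 445530.3947

445530.3947 m/s


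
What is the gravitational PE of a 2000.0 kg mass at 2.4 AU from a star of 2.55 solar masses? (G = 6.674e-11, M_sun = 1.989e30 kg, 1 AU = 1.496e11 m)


M = 2.55 * 1.989e30 kg = 5.07195e+30 kg; r = 2.4 AU * 1.496e11 m/AU = 3.5904e+11 m. U = -GM*m/r = -(6.674e-11 * 5.07195e+30 * 2000.0) / 3.5904e+11 = -1.886e+12

-1.886e+12 J


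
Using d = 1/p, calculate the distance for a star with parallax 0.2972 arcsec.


d = 1/p = 1/0.2972 = 3.3647

3.3647 pc


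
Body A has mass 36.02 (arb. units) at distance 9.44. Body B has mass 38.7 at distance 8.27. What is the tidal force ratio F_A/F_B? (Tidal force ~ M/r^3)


Ratio = (M1/r1^3) / (M2/r2^3) = (36.02/9.44^3) / (38.7/8.27^3) = 0.6258

0.6258


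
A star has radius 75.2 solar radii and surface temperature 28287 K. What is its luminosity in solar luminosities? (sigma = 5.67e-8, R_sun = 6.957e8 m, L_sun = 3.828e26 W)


R = 75.2 * 6.957e8 m = 5.231664e+10 m. L = 4*pi*R^2*sigma*T^4 = 4*pi*(5.231664e+10)^2 * 5.67e-8 * 28287^4 = 1.248590921e+33 W. L/L_sun = 1.248590921e+33 / 3.828e26 = 3.262e+06

3.262e+06 L_sun


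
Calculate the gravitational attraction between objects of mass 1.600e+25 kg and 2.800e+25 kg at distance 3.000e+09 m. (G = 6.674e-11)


F = G*m1*m2/r^2 = 6.674e-11 * 1.600e+25 * 2.800e+25 / (3.000e+09)^2 = 6.674e-11 * 4.480e+50 / 9.000e+18 = 3.322e+21

3.322e+21 N


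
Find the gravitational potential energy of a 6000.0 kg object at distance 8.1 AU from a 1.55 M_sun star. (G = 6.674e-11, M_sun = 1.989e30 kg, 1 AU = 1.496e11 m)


M = 1.55 * 1.989e30 kg = 3.08295e+30 kg; r = 8.1 AU * 1.496e11 m/AU = 1.21176e+12 m. U = -GM*m/r = -(6.674e-11 * 3.08295e+30 * 6000.0) / 1.21176e+12 = -1.019e+12

-1.019e+12 J


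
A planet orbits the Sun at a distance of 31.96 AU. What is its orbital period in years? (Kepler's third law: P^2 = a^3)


P = a^(3/2) = 31.96^1.5 = 180.68

180.68 years


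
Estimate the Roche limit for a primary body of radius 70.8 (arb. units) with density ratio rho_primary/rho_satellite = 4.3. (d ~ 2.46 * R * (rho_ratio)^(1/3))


d_Roche = 2.46 * 70.8 * 4.3^(1/3) = 283.2204

283.2204


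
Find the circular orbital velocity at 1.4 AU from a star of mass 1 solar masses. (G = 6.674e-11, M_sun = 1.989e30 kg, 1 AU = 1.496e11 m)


v = sqrt(GM/r) = sqrt(6.674e-11 * 1.989e+30 / 2.094e+11) = 25175.6492

25175.6492 m/s


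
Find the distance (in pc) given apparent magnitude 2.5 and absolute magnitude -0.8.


d = 10^((m - M + 5)/5) = 10^((2.5 - -0.8 + 5)/5) = 45.7088

45.7088 pc


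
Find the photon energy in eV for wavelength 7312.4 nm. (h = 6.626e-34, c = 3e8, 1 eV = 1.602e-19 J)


E = hc/lambda = 6.626e-34 * 3e8 / 7.312e-06 = 2.718e-20 J = 0.1697 eV

0.1697 eV


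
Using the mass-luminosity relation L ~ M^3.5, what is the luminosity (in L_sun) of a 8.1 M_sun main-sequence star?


L/L_sun = (M/M_sun)^3.5 = 8.1^3.5 = 1512.5076

1512.5076 L_sun


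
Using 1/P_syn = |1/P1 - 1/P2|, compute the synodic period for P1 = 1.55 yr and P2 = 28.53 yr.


1/P_syn = |1/P1 - 1/P2| = |1/1.55 - 1/28.53| => P_syn = 1.639

1.639 years


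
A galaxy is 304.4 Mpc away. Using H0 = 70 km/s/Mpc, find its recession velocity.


v = H0 * d = 70 * 304.4 = 21308.0

21308.0 km/s


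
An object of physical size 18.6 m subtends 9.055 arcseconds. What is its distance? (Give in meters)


D = size / theta_rad, theta_rad = 9.055 * pi/(180*3600) = 4.390e-05, D = 423691.3745

423691.3745 m


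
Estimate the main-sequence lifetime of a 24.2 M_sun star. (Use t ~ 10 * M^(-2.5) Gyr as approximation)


t = 10 * M^(-2.5) = 10 * 24.2^(-2.5) = 0.0035

0.0035 Gyr


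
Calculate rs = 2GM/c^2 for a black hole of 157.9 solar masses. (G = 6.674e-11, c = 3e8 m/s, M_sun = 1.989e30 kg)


M = 157.9 * 1.989e30 kg = 3.140631e+32 kg. rs = 2GM/c^2 = 2 * 6.674e-11 * 3.140631e+32 / (3e8)^2 = 465790.4732

465790.4732 m


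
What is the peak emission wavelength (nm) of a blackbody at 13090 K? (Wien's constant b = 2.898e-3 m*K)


lam_max = b / T = 2.898e-3 / 13090 = 2.214e-07 m = 221.3904 nm

221.3904 nm


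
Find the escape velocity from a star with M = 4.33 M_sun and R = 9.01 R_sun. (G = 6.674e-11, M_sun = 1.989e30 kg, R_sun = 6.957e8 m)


M = 4.33 * 1.989e30 kg = 8.61237e+30 kg; R = 9.01 * 6.957e8 m = 6.268257e+09 m. v_esc = sqrt(2GM/R) = sqrt(2 * 6.674e-11 * 8.61237e+30 / 6.268257e+09) = 428248.6884

428248.6884 m/s


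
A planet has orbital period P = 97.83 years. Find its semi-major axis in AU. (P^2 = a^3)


a = P^(2/3) = 97.83^(2/3) = 21.2315

21.2315 AU


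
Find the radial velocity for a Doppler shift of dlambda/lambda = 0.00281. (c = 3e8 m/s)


v = (dlambda/lambda) * c = 0.00281 * 3e8 = 843000.0

843000.0 m/s


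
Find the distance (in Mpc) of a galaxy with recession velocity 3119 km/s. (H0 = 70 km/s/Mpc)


d = v / H0 = 3119 / 70 = 44.5571

44.5571 Mpc


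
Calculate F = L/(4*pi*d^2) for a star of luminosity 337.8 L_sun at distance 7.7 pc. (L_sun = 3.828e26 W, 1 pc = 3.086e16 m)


F = L / (4*pi*d^2) = 1.293e+29 / (4*pi*(2.376e+17)^2) = 1.822e-07

1.822e-07 W/m^2


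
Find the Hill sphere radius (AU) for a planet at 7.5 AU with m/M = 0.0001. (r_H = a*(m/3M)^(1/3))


r_H = a * (m/3M)^(1/3) = 7.5 * (0.0001/3)^(1/3) = 0.2414

0.2414 AU


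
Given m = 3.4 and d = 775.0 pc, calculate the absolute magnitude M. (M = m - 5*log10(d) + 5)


M = m - 5*log10(d) + 5 = 3.4 - 5*log10(775.0) + 5 = -6.0465

-6.0465


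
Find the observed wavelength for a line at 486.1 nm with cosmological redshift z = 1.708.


lam_obs = lam_emit * (1 + z) = 486.1 * (1 + 1.708) = 1316.3588

1316.3588 nm


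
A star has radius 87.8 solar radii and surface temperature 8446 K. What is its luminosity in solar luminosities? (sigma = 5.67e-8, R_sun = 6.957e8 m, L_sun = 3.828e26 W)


R = 87.8 * 6.957e8 m = 6.108246e+10 m. L = 4*pi*R^2*sigma*T^4 = 4*pi*(6.108246e+10)^2 * 5.67e-8 * 8446^4 = 1.352789644e+31 W. L/L_sun = 1.352789644e+31 / 3.828e26 = 35339.3324

35339.3324 L_sun


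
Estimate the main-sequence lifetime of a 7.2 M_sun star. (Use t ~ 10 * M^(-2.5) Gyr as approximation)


t = 10 * M^(-2.5) = 10 * 7.2^(-2.5) = 0.0719

0.0719 Gyr


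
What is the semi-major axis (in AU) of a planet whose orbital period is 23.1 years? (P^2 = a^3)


a = P^(2/3) = 23.1^(2/3) = 8.111

8.111 AU


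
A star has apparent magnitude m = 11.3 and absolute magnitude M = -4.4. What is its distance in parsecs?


d = 10^((m - M + 5)/5) = 10^((11.3 - -4.4 + 5)/5) = 13803.8426

13803.8426 pc


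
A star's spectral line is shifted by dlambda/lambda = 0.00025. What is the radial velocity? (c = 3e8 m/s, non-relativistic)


v = (dlambda/lambda) * c = 0.00025 * 3e8 = 75000.0

75000.0 m/s


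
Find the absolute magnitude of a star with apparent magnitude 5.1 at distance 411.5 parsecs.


M = m - 5*log10(d) + 5 = 5.1 - 5*log10(411.5) + 5 = -2.9718

-2.9718


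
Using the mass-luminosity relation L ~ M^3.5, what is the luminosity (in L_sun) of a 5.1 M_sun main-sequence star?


L/L_sun = (M/M_sun)^3.5 = 5.1^3.5 = 299.5681

299.5681 L_sun


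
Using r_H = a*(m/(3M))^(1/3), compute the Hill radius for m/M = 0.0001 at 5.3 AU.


r_H = a * (m/3M)^(1/3) = 5.3 * (0.0001/3)^(1/3) = 0.1706

0.1706 AU


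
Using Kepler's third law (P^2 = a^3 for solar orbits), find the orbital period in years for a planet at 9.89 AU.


P = a^(3/2) = 9.89^1.5 = 31.1024

31.1024 years


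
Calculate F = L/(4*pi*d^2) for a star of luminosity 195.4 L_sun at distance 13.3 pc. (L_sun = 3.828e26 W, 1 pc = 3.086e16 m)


F = L / (4*pi*d^2) = 7.480e+28 / (4*pi*(4.104e+17)^2) = 3.533e-08

3.533e-08 W/m^2


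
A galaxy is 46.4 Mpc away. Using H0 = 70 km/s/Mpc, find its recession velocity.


v = H0 * d = 70 * 46.4 = 3248.0

3248.0 km/s


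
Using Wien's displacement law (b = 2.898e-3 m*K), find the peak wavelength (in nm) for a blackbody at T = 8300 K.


lam_max = b / T = 2.898e-3 / 8300 = 3.492e-07 m = 349.1566 nm

349.1566 nm
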